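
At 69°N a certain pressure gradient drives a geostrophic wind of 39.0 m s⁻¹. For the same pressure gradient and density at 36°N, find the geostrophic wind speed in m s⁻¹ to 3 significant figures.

With the same pressure gradient and density, V_g ∝ 1/f ∝ 1/sin φ.
V₂ = V₁ · sin φ₁ / sin φ₂ = 39.0 × sin 69° / sin 36°
V₂ = 39.0 × 0.9336/0.5878 = 61.9 m s⁻¹

61.9 m s⁻¹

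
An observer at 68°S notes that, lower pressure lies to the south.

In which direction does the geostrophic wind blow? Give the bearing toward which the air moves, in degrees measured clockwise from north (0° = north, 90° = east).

The pressure-gradient force points toward the south (bearing 180°).
Geostrophic balance: in the Southern Hemisphere the Coriolis force deflects motion to the left, so the geostrophic wind blows 90° to the left of the pressure-gradient force (low pressure on the right).
Rotating 180° by 90° counterclockwise gives 090° — the wind blows toward the east.

090°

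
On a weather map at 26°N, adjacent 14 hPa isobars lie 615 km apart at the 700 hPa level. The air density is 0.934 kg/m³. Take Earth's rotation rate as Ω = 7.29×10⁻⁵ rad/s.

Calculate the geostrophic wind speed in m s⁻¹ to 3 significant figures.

38.1 m s⁻¹

Coriolis parameter at 26°N:
f = 2Ω sin φ = 2 × 7.29×10⁻⁵ × sin 26° = 6.39×10⁻⁵ s⁻¹
Pressure gradient: |∂P/∂n| = 1400 Pa / 615000 m = 2.28×10⁻³ Pa/m
Geostrophic balance (pressure-gradient force = Coriolis force):
V_g = (1/(fρ)) |∂P/∂n| = 2.28×10⁻³ / (6.39×10⁻⁵ × 0.934) = 38.1 m/s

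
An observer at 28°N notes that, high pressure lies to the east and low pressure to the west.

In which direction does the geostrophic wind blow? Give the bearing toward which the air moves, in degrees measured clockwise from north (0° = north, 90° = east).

000°

The pressure-gradient force points toward the west (bearing 270°).
Geostrophic balance: in the Northern Hemisphere the Coriolis force deflects motion to the right, so the geostrophic wind blows 90° to the right of the pressure-gradient force (low pressure on the left).
Rotating 270° by 90° clockwise gives 000° — the wind blows toward the north.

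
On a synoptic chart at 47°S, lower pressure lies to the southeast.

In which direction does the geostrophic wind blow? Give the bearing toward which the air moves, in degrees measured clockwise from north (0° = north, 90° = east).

045°

The pressure-gradient force points toward the southeast (bearing 135°).
Geostrophic balance: in the Southern Hemisphere the Coriolis force deflects motion to the left, so the geostrophic wind blows 90° to the left of the pressure-gradient force (low pressure on the right).
Rotating 135° by 90° counterclockwise gives 045° — the wind blows toward the northeast.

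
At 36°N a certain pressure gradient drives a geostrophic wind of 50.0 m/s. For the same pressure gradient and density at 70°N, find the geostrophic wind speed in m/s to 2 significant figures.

With the same pressure gradient and density, V_g ∝ 1/f ∝ 1/sin φ.
V₂ = V₁ · sin φ₁ / sin φ₂ = 50.0 × sin 36° / sin 70°
V₂ = 50.0 × 0.5878/0.9397 = 31 m/s

31 m/s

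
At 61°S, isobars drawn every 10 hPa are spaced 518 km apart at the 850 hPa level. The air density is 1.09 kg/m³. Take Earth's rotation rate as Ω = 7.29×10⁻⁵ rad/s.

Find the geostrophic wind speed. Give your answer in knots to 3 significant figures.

27.0 knots

Coriolis parameter at 61°S:
f = 2Ω sin φ = 2 × 7.29×10⁻⁵ × sin 61° = 1.28×10⁻⁴ s⁻¹
Pressure gradient: |∂P/∂n| = 1000 Pa / 518000 m = 1.93×10⁻³ Pa/m
Geostrophic balance (pressure-gradient force = Coriolis force):
V_g = (1/(fρ)) |∂P/∂n| = 1.93×10⁻³ / (1.28×10⁻⁴ × 1.09) = 13.9 m/s
Converting: 13.9 m/s × 1.944 = 27.0 knots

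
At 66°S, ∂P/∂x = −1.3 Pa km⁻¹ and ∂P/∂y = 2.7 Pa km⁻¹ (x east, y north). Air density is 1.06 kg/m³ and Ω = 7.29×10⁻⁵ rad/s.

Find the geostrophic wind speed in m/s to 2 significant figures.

Coriolis parameter at 66°S:
f = 2Ω sin φ = 2 × 7.29×10⁻⁵ × sin 66° = 1.33×10⁻⁴ s⁻¹
In the Southern Hemisphere f is negative: f = −1.33×10⁻⁴ s⁻¹.
Component geostrophic relations (x east, y north):
u_g = −(1/(fρ)) ∂P/∂y,  v_g = (1/(fρ)) ∂P/∂x
u_g = −(2.7×10⁻³)/(−1.33×10⁻⁴ × 1.06) = 19.1 m/s;  v_g = (−1.3×10⁻³)/(−1.33×10⁻⁴ × 1.06) = 9.21 m/s
|V_g| = √(u_g² + v_g²) = 21.2 m/s

21 m/s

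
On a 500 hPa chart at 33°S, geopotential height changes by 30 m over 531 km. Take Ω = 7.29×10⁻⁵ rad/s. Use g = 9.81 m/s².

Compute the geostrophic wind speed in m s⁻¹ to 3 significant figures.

6.98 m s⁻¹

Coriolis parameter at 33°S:
f = 2Ω sin φ = 2 × 7.29×10⁻⁵ × sin 33° = 7.94×10⁻⁵ s⁻¹
Height gradient: |∂Z/∂n| = 30 m / 531000 m = 5.65×10⁻⁵
On a pressure surface, geostrophic balance gives V_g = (g/f)|∂Z/∂n|:
V_g = 9.81 × 5.65×10⁻⁵ / 7.94×10⁻⁵ = 6.98 m/s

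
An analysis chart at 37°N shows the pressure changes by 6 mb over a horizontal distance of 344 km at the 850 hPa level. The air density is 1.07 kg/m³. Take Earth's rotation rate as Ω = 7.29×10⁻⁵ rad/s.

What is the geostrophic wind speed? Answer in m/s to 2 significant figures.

Coriolis parameter at 37°N:
f = 2Ω sin φ = 2 × 7.29×10⁻⁵ × sin 37° = 8.77×10⁻⁵ s⁻¹
Pressure gradient: |∂P/∂n| = 600 Pa / 344000 m = 1.74×10⁻³ Pa/m
Geostrophic balance (pressure-gradient force = Coriolis force):
V_g = (1/(fρ)) |∂P/∂n| = 1.74×10⁻³ / (8.77×10⁻⁵ × 1.07) = 18.6 m/s

19 m/s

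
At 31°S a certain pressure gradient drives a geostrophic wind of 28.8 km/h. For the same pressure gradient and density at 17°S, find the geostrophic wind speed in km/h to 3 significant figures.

50.7 km/h

With the same pressure gradient and density, V_g ∝ 1/f ∝ 1/sin φ.
V₂ = V₁ · sin φ₁ / sin φ₂ = 28.8 × sin 31° / sin 17°
V₂ = 28.8 × 0.5150/0.2924 = 50.7 km/h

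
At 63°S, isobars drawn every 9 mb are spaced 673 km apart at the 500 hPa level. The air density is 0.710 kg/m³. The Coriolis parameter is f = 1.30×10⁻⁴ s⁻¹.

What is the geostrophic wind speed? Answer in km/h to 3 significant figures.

52.2 km/h

Pressure gradient: |∂P/∂n| = 900 Pa / 673000 m = 1.34×10⁻³ Pa/m
Geostrophic balance (pressure-gradient force = Coriolis force):
V_g = (1/(fρ)) |∂P/∂n| = 1.34×10⁻³ / (1.30×10⁻⁴ × 0.710) = 14.5 m/s
Converting: 14.5 m/s × 3.6 = 52.2 km/h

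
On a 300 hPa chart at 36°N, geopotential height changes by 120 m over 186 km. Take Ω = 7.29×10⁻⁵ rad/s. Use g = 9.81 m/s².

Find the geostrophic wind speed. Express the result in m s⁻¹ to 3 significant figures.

Coriolis parameter at 36°N:
f = 2Ω sin φ = 2 × 7.29×10⁻⁵ × sin 36° = 8.57×10⁻⁵ s⁻¹
Height gradient: |∂Z/∂n| = 120 m / 186000 m = 6.45×10⁻⁴
On a pressure surface, geostrophic balance gives V_g = (g/f)|∂Z/∂n|:
V_g = 9.81 × 6.45×10⁻⁴ / 8.57×10⁻⁵ = 73.9 m/s

73.9 m s⁻¹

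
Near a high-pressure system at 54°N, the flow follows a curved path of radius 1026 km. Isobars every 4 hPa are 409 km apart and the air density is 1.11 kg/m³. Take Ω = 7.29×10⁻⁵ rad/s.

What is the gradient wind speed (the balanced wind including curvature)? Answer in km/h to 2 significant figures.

Coriolis parameter at 54°N:
f = 2Ω sin φ = 2 × 7.29×10⁻⁵ × sin 54° = 1.18×10⁻⁴ s⁻¹
Pressure gradient: |∂P/∂n| = 400 Pa / 409000 m = 9.78×10⁻⁴ Pa/m
Geostrophic speed: V_g = |∂P/∂n|/(fρ) = 9.78×10⁻⁴/(1.18×10⁻⁴ × 1.11) = 7.47 m/s
Around a high, pressure-gradient force acts outward with centrifugal, so Coriolis balances both:
fV = (1/ρ)|∂P/∂n| + V²/R  →  V² − fR·V + fR·V_g = 0
With fR = 1.18×10⁻⁴ × 1026×10³ m = 121 m/s:
V = [fR − √((fR)² − 4 fR V_g)]/2 = [121 − √(121² − 4×121×7.47)]/2 = 8 m/s
Supergeostrophic (V > V_g = 7.47 m/s), as expected around a high.
Converting: 8 m/s × 3.6 = 29 km/h

29 km/h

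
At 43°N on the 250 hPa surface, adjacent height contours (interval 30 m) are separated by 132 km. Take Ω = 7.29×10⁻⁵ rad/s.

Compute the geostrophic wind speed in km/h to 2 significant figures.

Coriolis parameter at 43°N:
f = 2Ω sin φ = 2 × 7.29×10⁻⁵ × sin 43° = 9.94×10⁻⁵ s⁻¹
Height gradient: |∂Z/∂n| = 30 m / 132000 m = 2.27×10⁻⁴
On a pressure surface, geostrophic balance gives V_g = (g/f)|∂Z/∂n|:
V_g = 9.81 × 2.27×10⁻⁴ / 9.94×10⁻⁵ = 22.4 m/s
Converting: 22.4 m/s × 3.6 = 81 km/h

81 km/h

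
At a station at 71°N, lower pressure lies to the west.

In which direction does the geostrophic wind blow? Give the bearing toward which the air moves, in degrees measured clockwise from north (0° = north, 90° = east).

The pressure-gradient force points toward the west (bearing 270°).
Geostrophic balance: in the Northern Hemisphere the Coriolis force deflects motion to the right, so the geostrophic wind blows 90° to the right of the pressure-gradient force (low pressure on the left).
Rotating 270° by 90° clockwise gives 000° — the wind blows toward the north.

000°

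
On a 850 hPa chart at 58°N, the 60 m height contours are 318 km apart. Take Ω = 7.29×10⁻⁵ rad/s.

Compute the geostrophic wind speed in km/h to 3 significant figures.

Coriolis parameter at 58°N:
f = 2Ω sin φ = 2 × 7.29×10⁻⁵ × sin 58° = 1.24×10⁻⁴ s⁻¹
Height gradient: |∂Z/∂n| = 60 m / 318000 m = 1.89×10⁻⁴
On a pressure surface, geostrophic balance gives V_g = (g/f)|∂Z/∂n|:
V_g = 9.81 × 1.89×10⁻⁴ / 1.24×10⁻⁴ = 15.0 m/s
Converting: 15.0 m/s × 3.6 = 53.9 km/h

53.9 km/h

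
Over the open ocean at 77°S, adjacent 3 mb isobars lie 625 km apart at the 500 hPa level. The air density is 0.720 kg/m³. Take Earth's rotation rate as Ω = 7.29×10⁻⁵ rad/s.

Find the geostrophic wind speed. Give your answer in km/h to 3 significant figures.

Coriolis parameter at 77°S:
f = 2Ω sin φ = 2 × 7.29×10⁻⁵ × sin 77° = 1.42×10⁻⁴ s⁻¹
Pressure gradient: |∂P/∂n| = 300 Pa / 625000 m = 4.80×10⁻⁴ Pa/m
Geostrophic balance (pressure-gradient force = Coriolis force):
V_g = (1/(fρ)) |∂P/∂n| = 4.80×10⁻⁴ / (1.42×10⁻⁴ × 0.720) = 4.69 m/s
Converting: 4.69 m/s × 3.6 = 16.9 km/h

16.9 km/h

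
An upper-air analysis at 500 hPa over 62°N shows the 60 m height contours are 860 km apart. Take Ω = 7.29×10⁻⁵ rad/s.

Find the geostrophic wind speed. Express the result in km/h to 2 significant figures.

19 km/h

Coriolis parameter at 62°N:
f = 2Ω sin φ = 2 × 7.29×10⁻⁵ × sin 62° = 1.29×10⁻⁴ s⁻¹
Height gradient: |∂Z/∂n| = 60 m / 860000 m = 6.98×10⁻⁵
On a pressure surface, geostrophic balance gives V_g = (g/f)|∂Z/∂n|:
V_g = 9.81 × 6.98×10⁻⁵ / 1.29×10⁻⁴ = 5.32 m/s
Converting: 5.32 m/s × 3.6 = 19 km/h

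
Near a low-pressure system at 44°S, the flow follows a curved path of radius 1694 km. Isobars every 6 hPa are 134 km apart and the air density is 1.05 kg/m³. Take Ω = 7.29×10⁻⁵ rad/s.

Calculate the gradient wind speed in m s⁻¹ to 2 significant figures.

35 m s⁻¹

Coriolis parameter at 44°S:
f = 2Ω sin φ = 2 × 7.29×10⁻⁵ × sin 44° = 1.01×10⁻⁴ s⁻¹
Pressure gradient: |∂P/∂n| = 600 Pa / 134000 m = 4.48×10⁻³ Pa/m
Geostrophic speed: V_g = |∂P/∂n|/(fρ) = 4.48×10⁻³/(1.01×10⁻⁴ × 1.05) = 42.1 m/s
Around a low, centrifugal force acts outward with Coriolis, so pressure-gradient force balances both:
(1/ρ)|∂P/∂n| = fV + V²/R  →  V² + fR·V − fR·V_g = 0
With fR = 1.01×10⁻⁴ × 1694×10³ m = 172 m/s:
V = [−fR + √((fR)² + 4 fR V_g)]/2 = [−172 + √(172² + 4×172×42.1)]/2 = 35 m/s
Subgeostrophic (V < V_g = 42.1 m/s), as expected around a low.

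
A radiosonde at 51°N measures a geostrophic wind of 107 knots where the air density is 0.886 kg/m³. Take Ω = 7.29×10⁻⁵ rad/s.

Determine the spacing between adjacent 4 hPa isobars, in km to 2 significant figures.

Coriolis parameter at 51°N:
f = 2Ω sin φ = 2 × 7.29×10⁻⁵ × sin 51° = 1.13×10⁻⁴ s⁻¹
Wind speed in SI: 107 knots = 55.0 m/s
Geostrophic balance rearranged: |∂P/∂n| = f ρ V_g
|∂P/∂n| = 1.13×10⁻⁴ × 0.886 × 55.0 = 5.53×10⁻³ Pa/m
Isobar spacing: Δn = ΔP/|∂P/∂n| = 400 Pa / 5.53×10⁻³ Pa/m = 72384 m ≈ 72 km

72 km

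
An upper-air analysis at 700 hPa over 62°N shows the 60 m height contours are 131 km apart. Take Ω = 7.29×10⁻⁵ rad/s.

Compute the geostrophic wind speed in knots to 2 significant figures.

Coriolis parameter at 62°N:
f = 2Ω sin φ = 2 × 7.29×10⁻⁵ × sin 62° = 1.29×10⁻⁴ s⁻¹
Height gradient: |∂Z/∂n| = 60 m / 131000 m = 4.58×10⁻⁴
On a pressure surface, geostrophic balance gives V_g = (g/f)|∂Z/∂n|:
V_g = 9.81 × 4.58×10⁻⁴ / 1.29×10⁻⁴ = 34.9 m/s
Converting: 34.9 m/s × 1.944 = 68 knots

68 knots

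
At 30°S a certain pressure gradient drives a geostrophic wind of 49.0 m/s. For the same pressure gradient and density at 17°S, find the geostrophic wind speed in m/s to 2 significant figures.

With the same pressure gradient and density, V_g ∝ 1/f ∝ 1/sin φ.
V₂ = V₁ · sin φ₁ / sin φ₂ = 49.0 × sin 30° / sin 17°
V₂ = 49.0 × 0.5000/0.2924 = 84 m/s

84 m/s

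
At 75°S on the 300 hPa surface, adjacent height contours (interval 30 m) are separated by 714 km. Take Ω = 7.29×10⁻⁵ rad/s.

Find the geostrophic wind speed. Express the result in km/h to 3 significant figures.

Coriolis parameter at 75°S:
f = 2Ω sin φ = 2 × 7.29×10⁻⁵ × sin 75° = 1.41×10⁻⁴ s⁻¹
Height gradient: |∂Z/∂n| = 30 m / 714000 m = 4.20×10⁻⁵
On a pressure surface, geostrophic balance gives V_g = (g/f)|∂Z/∂n|:
V_g = 9.81 × 4.20×10⁻⁵ / 1.41×10⁻⁴ = 2.93 m/s
Converting: 2.93 m/s × 3.6 = 10.5 km/h

10.5 km/h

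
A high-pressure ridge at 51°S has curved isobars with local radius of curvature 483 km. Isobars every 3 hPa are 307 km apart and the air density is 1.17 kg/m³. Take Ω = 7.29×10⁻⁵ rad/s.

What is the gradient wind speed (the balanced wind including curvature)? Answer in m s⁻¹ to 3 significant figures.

Coriolis parameter at 51°S:
f = 2Ω sin φ = 2 × 7.29×10⁻⁵ × sin 51° = 1.13×10⁻⁴ s⁻¹
Pressure gradient: |∂P/∂n| = 300 Pa / 307000 m = 9.77×10⁻⁴ Pa/m
Geostrophic speed: V_g = |∂P/∂n|/(fρ) = 9.77×10⁻⁴/(1.13×10⁻⁴ × 1.17) = 7.37 m/s
Around a high, pressure-gradient force acts outward with centrifugal, so Coriolis balances both:
fV = (1/ρ)|∂P/∂n| + V²/R  →  V² − fR·V + fR·V_g = 0
With fR = 1.13×10⁻⁴ × 483×10³ m = 54.7 m/s:
V = [fR − √((fR)² − 4 fR V_g)]/2 = [54.7 − √(54.7² − 4×54.7×7.37)]/2 = 8.78 m/s
Supergeostrophic (V > V_g = 7.37 m/s), as expected around a high.

8.78 m s⁻¹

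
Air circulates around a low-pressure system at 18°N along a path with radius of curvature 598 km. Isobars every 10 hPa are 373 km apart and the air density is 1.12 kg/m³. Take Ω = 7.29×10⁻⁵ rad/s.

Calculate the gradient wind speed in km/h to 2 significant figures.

96 km/h

Coriolis parameter at 18°N:
f = 2Ω sin φ = 2 × 7.29×10⁻⁵ × sin 18° = 4.51×10⁻⁵ s⁻¹
Pressure gradient: |∂P/∂n| = 1000 Pa / 373000 m = 2.68×10⁻³ Pa/m
Geostrophic speed: V_g = |∂P/∂n|/(fρ) = 2.68×10⁻³/(4.51×10⁻⁵ × 1.12) = 53.1 m/s
Around a low, centrifugal force acts outward with Coriolis, so pressure-gradient force balances both:
(1/ρ)|∂P/∂n| = fV + V²/R  →  V² + fR·V − fR·V_g = 0
With fR = 4.51×10⁻⁵ × 598×10³ m = 26.9 m/s:
V = [−fR + √((fR)² + 4 fR V_g)]/2 = [−26.9 + √(26.9² + 4×26.9×53.1)]/2 = 26.7 m/s
Subgeostrophic (V < V_g = 53.1 m/s), as expected around a low.
Converting: 26.7 m/s × 3.6 = 96 km/h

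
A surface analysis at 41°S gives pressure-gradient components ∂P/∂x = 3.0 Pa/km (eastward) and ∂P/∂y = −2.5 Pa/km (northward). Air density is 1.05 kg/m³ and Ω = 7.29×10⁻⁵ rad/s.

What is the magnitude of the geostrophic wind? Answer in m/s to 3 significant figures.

38.9 m/s

Coriolis parameter at 41°S:
f = 2Ω sin φ = 2 × 7.29×10⁻⁵ × sin 41° = 9.57×10⁻⁵ s⁻¹
In the Southern Hemisphere f is negative: f = −9.57×10⁻⁵ s⁻¹.
Component geostrophic relations (x east, y north):
u_g = −(1/(fρ)) ∂P/∂y,  v_g = (1/(fρ)) ∂P/∂x
u_g = −(−2.5×10⁻³)/(−9.57×10⁻⁵ × 1.05) = −24.9 m/s;  v_g = (3.0×10⁻³)/(−9.57×10⁻⁵ × 1.05) = −29.9 m/s
|V_g| = √(u_g² + v_g²) = 38.9 m/s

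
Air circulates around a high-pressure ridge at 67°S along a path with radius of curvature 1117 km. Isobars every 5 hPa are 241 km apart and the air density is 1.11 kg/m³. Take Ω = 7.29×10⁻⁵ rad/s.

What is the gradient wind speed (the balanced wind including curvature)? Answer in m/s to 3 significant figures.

Coriolis parameter at 67°S:
f = 2Ω sin φ = 2 × 7.29×10⁻⁵ × sin 67° = 1.34×10⁻⁴ s⁻¹
Pressure gradient: |∂P/∂n| = 500 Pa / 241000 m = 2.07×10⁻³ Pa/m
Geostrophic speed: V_g = |∂P/∂n|/(fρ) = 2.07×10⁻³/(1.34×10⁻⁴ × 1.11) = 13.9 m/s
Around a high, pressure-gradient force acts outward with centrifugal, so Coriolis balances both:
fV = (1/ρ)|∂P/∂n| + V²/R  →  V² − fR·V + fR·V_g = 0
With fR = 1.34×10⁻⁴ × 1117×10³ m = 150 m/s:
V = [fR − √((fR)² − 4 fR V_g)]/2 = [150 − √(150² − 4×150×13.9)]/2 = 15.5 m/s
Supergeostrophic (V > V_g = 13.9 m/s), as expected around a high.

15.5 m/s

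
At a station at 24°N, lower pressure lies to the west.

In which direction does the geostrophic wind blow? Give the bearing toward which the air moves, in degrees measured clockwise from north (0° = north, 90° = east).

000°

The pressure-gradient force points toward the west (bearing 270°).
Geostrophic balance: in the Northern Hemisphere the Coriolis force deflects motion to the right, so the geostrophic wind blows 90° to the right of the pressure-gradient force (low pressure on the left).
Rotating 270° by 90° clockwise gives 000° — the wind blows toward the north.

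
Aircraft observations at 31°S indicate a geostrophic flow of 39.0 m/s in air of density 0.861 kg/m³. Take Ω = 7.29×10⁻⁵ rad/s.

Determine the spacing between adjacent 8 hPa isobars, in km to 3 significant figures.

Coriolis parameter at 31°S:
f = 2Ω sin φ = 2 × 7.29×10⁻⁵ × sin 31° = 7.51×10⁻⁵ s⁻¹
Geostrophic balance rearranged: |∂P/∂n| = f ρ V_g
|∂P/∂n| = 7.51×10⁻⁵ × 0.861 × 39.0 = 2.52×10⁻³ Pa/m
Isobar spacing: Δn = ΔP/|∂P/∂n| = 800 Pa / 2.52×10⁻³ Pa/m = 317267 m ≈ 317 km

317 km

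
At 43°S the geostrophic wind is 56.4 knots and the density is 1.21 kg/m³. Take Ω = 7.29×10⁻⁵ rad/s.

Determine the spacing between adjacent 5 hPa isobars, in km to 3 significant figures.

143 km

Coriolis parameter at 43°S:
f = 2Ω sin φ = 2 × 7.29×10⁻⁵ × sin 43° = 9.94×10⁻⁵ s⁻¹
Wind speed in SI: 56.4 knots = 29.0 m/s
Geostrophic balance rearranged: |∂P/∂n| = f ρ V_g
|∂P/∂n| = 9.94×10⁻⁵ × 1.21 × 29.0 = 3.49×10⁻³ Pa/m
Isobar spacing: Δn = ΔP/|∂P/∂n| = 500 Pa / 3.49×10⁻³ Pa/m = 143228 m ≈ 143 km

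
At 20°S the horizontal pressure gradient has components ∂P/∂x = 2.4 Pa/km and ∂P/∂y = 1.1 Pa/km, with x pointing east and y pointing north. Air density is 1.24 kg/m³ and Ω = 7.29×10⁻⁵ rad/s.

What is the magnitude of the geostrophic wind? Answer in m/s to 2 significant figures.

Coriolis parameter at 20°S:
f = 2Ω sin φ = 2 × 7.29×10⁻⁵ × sin 20° = 4.99×10⁻⁵ s⁻¹
In the Southern Hemisphere f is negative: f = −4.99×10⁻⁵ s⁻¹.
Component geostrophic relations (x east, y north):
u_g = −(1/(fρ)) ∂P/∂y,  v_g = (1/(fρ)) ∂P/∂x
u_g = −(1.1×10⁻³)/(−4.99×10⁻⁵ × 1.24) = 17.8 m/s;  v_g = (2.4×10⁻³)/(−4.99×10⁻⁵ × 1.24) = −38.8 m/s
|V_g| = √(u_g² + v_g²) = 42.7 m/s

43 m/s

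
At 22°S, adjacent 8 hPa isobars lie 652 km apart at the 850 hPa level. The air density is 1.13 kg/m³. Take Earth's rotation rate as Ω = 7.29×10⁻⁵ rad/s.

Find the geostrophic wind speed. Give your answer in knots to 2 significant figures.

39 knots

Coriolis parameter at 22°S:
f = 2Ω sin φ = 2 × 7.29×10⁻⁵ × sin 22° = 5.46×10⁻⁵ s⁻¹
Pressure gradient: |∂P/∂n| = 800 Pa / 652000 m = 1.23×10⁻³ Pa/m
Geostrophic balance (pressure-gradient force = Coriolis force):
V_g = (1/(fρ)) |∂P/∂n| = 1.23×10⁻³ / (5.46×10⁻⁵ × 1.13) = 19.9 m/s
Converting: 19.9 m/s × 1.944 = 39 knots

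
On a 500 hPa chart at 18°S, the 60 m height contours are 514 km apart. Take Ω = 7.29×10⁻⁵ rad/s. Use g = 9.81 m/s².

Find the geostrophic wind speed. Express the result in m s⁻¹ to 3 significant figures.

Coriolis parameter at 18°S:
f = 2Ω sin φ = 2 × 7.29×10⁻⁵ × sin 18° = 4.51×10⁻⁵ s⁻¹
Height gradient: |∂Z/∂n| = 60 m / 514000 m = 1.17×10⁻⁴
On a pressure surface, geostrophic balance gives V_g = (g/f)|∂Z/∂n|:
V_g = 9.81 × 1.17×10⁻⁴ / 4.51×10⁻⁵ = 25.4 m/s

25.4 m s⁻¹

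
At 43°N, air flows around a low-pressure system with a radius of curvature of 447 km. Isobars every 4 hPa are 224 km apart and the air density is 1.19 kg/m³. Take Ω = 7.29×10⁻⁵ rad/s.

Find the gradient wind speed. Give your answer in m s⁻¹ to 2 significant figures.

Coriolis parameter at 43°N:
f = 2Ω sin φ = 2 × 7.29×10⁻⁵ × sin 43° = 9.94×10⁻⁵ s⁻¹
Pressure gradient: |∂P/∂n| = 400 Pa / 224000 m = 1.79×10⁻³ Pa/m
Geostrophic speed: V_g = |∂P/∂n|/(fρ) = 1.79×10⁻³/(9.94×10⁻⁵ × 1.19) = 15.1 m/s
Around a low, centrifugal force acts outward with Coriolis, so pressure-gradient force balances both:
(1/ρ)|∂P/∂n| = fV + V²/R  →  V² + fR·V − fR·V_g = 0
With fR = 9.94×10⁻⁵ × 447×10³ m = 44.4 m/s:
V = [−fR + √((fR)² + 4 fR V_g)]/2 = [−44.4 + √(44.4² + 4×44.4×15.1)]/2 = 11.9 m/s
Subgeostrophic (V < V_g = 15.1 m/s), as expected around a low.

12 m s⁻¹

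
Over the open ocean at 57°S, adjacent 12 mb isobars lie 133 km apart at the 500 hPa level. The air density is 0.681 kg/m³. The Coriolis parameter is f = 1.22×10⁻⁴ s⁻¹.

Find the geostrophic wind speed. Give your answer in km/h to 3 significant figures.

391 km/h

Pressure gradient: |∂P/∂n| = 1200 Pa / 133000 m = 9.02×10⁻³ Pa/m
Geostrophic balance (pressure-gradient force = Coriolis force):
V_g = (1/(fρ)) |∂P/∂n| = 9.02×10⁻³ / (1.22×10⁻⁴ × 0.681) = 109 m/s
Converting: 109 m/s × 3.6 = 391 km/h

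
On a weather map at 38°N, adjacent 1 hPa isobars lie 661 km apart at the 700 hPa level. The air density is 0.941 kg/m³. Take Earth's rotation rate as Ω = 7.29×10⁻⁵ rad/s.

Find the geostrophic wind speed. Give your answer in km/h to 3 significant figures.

6.45 km/h

Coriolis parameter at 38°N:
f = 2Ω sin φ = 2 × 7.29×10⁻⁵ × sin 38° = 8.98×10⁻⁵ s⁻¹
Pressure gradient: |∂P/∂n| = 100 Pa / 661000 m = 1.51×10⁻⁴ Pa/m
Geostrophic balance (pressure-gradient force = Coriolis force):
V_g = (1/(fρ)) |∂P/∂n| = 1.51×10⁻⁴ / (8.98×10⁻⁵ × 0.941) = 1.79 m/s
Converting: 1.79 m/s × 3.6 = 6.45 km/h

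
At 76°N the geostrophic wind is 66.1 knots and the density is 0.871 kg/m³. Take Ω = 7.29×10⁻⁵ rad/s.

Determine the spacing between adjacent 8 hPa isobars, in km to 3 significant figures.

191 km

Coriolis parameter at 76°N:
f = 2Ω sin φ = 2 × 7.29×10⁻⁵ × sin 76° = 1.41×10⁻⁴ s⁻¹
Wind speed in SI: 66.1 knots = 34.0 m/s
Geostrophic balance rearranged: |∂P/∂n| = f ρ V_g
|∂P/∂n| = 1.41×10⁻⁴ × 0.871 × 34.0 = 4.19×10⁻³ Pa/m
Isobar spacing: Δn = ΔP/|∂P/∂n| = 800 Pa / 4.19×10⁻³ Pa/m = 190928 m ≈ 191 km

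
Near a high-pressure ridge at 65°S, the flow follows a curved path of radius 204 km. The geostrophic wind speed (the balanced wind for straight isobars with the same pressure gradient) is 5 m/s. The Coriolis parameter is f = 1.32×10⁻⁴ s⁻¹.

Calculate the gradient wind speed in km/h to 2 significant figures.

Around a high, pressure-gradient force acts outward with centrifugal, so Coriolis balances both:
fV = (1/ρ)|∂P/∂n| + V²/R  →  V² − fR·V + fR·V_g = 0
With fR = 1.32×10⁻⁴ × 204×10³ m = 26.9 m/s:
V = [fR − √((fR)² − 4 fR V_g)]/2 = [26.9 − √(26.9² − 4×26.9×5)]/2 = 6.63 m/s
Supergeostrophic (V > V_g = 5 m/s), as expected around a high.
Converting: 6.63 m/s × 3.6 = 24 km/h

24 km/h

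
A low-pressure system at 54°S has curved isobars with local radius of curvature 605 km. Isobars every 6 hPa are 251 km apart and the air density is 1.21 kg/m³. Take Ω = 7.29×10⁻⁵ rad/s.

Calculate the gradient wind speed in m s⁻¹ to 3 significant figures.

14.0 m s⁻¹

Coriolis parameter at 54°S:
f = 2Ω sin φ = 2 × 7.29×10⁻⁵ × sin 54° = 1.18×10⁻⁴ s⁻¹
Pressure gradient: |∂P/∂n| = 600 Pa / 251000 m = 2.39×10⁻³ Pa/m
Geostrophic speed: V_g = |∂P/∂n|/(fρ) = 2.39×10⁻³/(1.18×10⁻⁴ × 1.21) = 16.7 m/s
Around a low, centrifugal force acts outward with Coriolis, so pressure-gradient force balances both:
(1/ρ)|∂P/∂n| = fV + V²/R  →  V² + fR·V − fR·V_g = 0
With fR = 1.18×10⁻⁴ × 605×10³ m = 71.4 m/s:
V = [−fR + √((fR)² + 4 fR V_g)]/2 = [−71.4 + √(71.4² + 4×71.4×16.7)]/2 = 14 m/s
Subgeostrophic (V < V_g = 16.7 m/s), as expected around a low.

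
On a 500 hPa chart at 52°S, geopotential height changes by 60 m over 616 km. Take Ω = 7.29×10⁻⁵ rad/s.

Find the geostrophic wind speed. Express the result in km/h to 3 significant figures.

Coriolis parameter at 52°S:
f = 2Ω sin φ = 2 × 7.29×10⁻⁵ × sin 52° = 1.15×10⁻⁴ s⁻¹
Height gradient: |∂Z/∂n| = 60 m / 616000 m = 9.74×10⁻⁵
On a pressure surface, geostrophic balance gives V_g = (g/f)|∂Z/∂n|:
V_g = 9.81 × 9.74×10⁻⁵ / 1.15×10⁻⁴ = 8.32 m/s
Converting: 8.32 m/s × 3.6 = 29.9 km/h

29.9 km/h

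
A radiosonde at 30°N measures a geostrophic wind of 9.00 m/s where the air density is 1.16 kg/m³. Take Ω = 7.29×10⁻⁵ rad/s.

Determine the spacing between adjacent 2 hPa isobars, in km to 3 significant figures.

Coriolis parameter at 30°N:
f = 2Ω sin φ = 2 × 7.29×10⁻⁵ × sin 30° = 7.29×10⁻⁵ s⁻¹
Geostrophic balance rearranged: |∂P/∂n| = f ρ V_g
|∂P/∂n| = 7.29×10⁻⁵ × 1.16 × 9.00 = 7.61×10⁻⁴ Pa/m
Isobar spacing: Δn = ΔP/|∂P/∂n| = 200 Pa / 7.61×10⁻⁴ Pa/m = 262786 m ≈ 263 km

263 km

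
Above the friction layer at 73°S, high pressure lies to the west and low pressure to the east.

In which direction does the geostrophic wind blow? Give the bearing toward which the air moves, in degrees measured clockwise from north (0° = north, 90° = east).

000°

The pressure-gradient force points toward the east (bearing 090°).
Geostrophic balance: in the Southern Hemisphere the Coriolis force deflects motion to the left, so the geostrophic wind blows 90° to the left of the pressure-gradient force (low pressure on the right).
Rotating 090° by 90° counterclockwise gives 000° — the wind blows toward the north.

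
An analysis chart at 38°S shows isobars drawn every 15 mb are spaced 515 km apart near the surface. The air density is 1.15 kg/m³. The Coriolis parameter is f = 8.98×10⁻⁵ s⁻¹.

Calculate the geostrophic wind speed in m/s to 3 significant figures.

28.2 m/s

Pressure gradient: |∂P/∂n| = 1500 Pa / 515000 m = 2.91×10⁻³ Pa/m
Geostrophic balance (pressure-gradient force = Coriolis force):
V_g = (1/(fρ)) |∂P/∂n| = 2.91×10⁻³ / (8.98×10⁻⁵ × 1.15) = 28.2 m/s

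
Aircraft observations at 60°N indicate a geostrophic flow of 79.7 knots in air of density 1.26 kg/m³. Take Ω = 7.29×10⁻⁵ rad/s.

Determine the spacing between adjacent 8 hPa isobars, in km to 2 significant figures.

Coriolis parameter at 60°N:
f = 2Ω sin φ = 2 × 7.29×10⁻⁵ × sin 60° = 1.26×10⁻⁴ s⁻¹
Wind speed in SI: 79.7 knots = 41.0 m/s
Geostrophic balance rearranged: |∂P/∂n| = f ρ V_g
|∂P/∂n| = 1.26×10⁻⁴ × 1.26 × 41.0 = 6.52×10⁻³ Pa/m
Isobar spacing: Δn = ΔP/|∂P/∂n| = 800 Pa / 6.52×10⁻³ Pa/m = 122641 m ≈ 120 km

120 km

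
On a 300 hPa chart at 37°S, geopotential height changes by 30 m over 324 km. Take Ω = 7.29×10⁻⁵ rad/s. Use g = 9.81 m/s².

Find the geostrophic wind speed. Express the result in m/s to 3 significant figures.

Coriolis parameter at 37°S:
f = 2Ω sin φ = 2 × 7.29×10⁻⁵ × sin 37° = 8.77×10⁻⁵ s⁻¹
Height gradient: |∂Z/∂n| = 30 m / 324000 m = 9.26×10⁻⁵
On a pressure surface, geostrophic balance gives V_g = (g/f)|∂Z/∂n|:
V_g = 9.81 × 9.26×10⁻⁵ / 8.77×10⁻⁵ = 10.4 m/s

10.4 m/s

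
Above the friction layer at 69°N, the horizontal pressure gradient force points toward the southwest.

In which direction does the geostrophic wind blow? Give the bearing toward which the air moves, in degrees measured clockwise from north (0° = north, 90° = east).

315°

The pressure-gradient force points toward the southwest (bearing 225°).
Geostrophic balance: in the Northern Hemisphere the Coriolis force deflects motion to the right, so the geostrophic wind blows 90° to the right of the pressure-gradient force (low pressure on the left).
Rotating 225° by 90° clockwise gives 315° — the wind blows toward the northwest.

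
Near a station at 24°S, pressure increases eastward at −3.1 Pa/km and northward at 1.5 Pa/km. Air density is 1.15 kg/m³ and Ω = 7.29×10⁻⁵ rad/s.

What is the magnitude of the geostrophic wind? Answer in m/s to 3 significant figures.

Coriolis parameter at 24°S:
f = 2Ω sin φ = 2 × 7.29×10⁻⁵ × sin 24° = 5.93×10⁻⁵ s⁻¹
In the Southern Hemisphere f is negative: f = −5.93×10⁻⁵ s⁻¹.
Component geostrophic relations (x east, y north):
u_g = −(1/(fρ)) ∂P/∂y,  v_g = (1/(fρ)) ∂P/∂x
u_g = −(1.5×10⁻³)/(−5.93×10⁻⁵ × 1.15) = 22.0 m/s;  v_g = (−3.1×10⁻³)/(−5.93×10⁻⁵ × 1.15) = 45.5 m/s
|V_g| = √(u_g² + v_g²) = 50.5 m/s

50.5 m/s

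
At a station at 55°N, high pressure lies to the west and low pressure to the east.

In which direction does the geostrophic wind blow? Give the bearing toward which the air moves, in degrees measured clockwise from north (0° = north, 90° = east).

180°

The pressure-gradient force points toward the east (bearing 090°).
Geostrophic balance: in the Northern Hemisphere the Coriolis force deflects motion to the right, so the geostrophic wind blows 90° to the right of the pressure-gradient force (low pressure on the left).
Rotating 090° by 90° clockwise gives 180° — the wind blows toward the south.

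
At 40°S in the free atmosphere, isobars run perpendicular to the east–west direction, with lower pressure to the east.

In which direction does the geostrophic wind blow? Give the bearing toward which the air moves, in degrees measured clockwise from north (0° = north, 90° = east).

The pressure-gradient force points toward the east (bearing 090°).
Geostrophic balance: in the Southern Hemisphere the Coriolis force deflects motion to the left, so the geostrophic wind blows 90° to the left of the pressure-gradient force (low pressure on the right).
Rotating 090° by 90° counterclockwise gives 000° — the wind blows toward the north.

000°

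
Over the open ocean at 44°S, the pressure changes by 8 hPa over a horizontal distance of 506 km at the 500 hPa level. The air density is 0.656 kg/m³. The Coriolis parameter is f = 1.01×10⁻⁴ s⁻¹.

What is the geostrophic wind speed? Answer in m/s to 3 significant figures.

Pressure gradient: |∂P/∂n| = 800 Pa / 506000 m = 1.58×10⁻³ Pa/m
Geostrophic balance (pressure-gradient force = Coriolis force):
V_g = (1/(fρ)) |∂P/∂n| = 1.58×10⁻³ / (1.01×10⁻⁴ × 0.656) = 23.9 m/s

23.9 m/s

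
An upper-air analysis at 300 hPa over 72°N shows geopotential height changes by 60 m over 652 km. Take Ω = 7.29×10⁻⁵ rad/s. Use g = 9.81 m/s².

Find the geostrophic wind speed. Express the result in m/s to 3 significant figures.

Coriolis parameter at 72°N:
f = 2Ω sin φ = 2 × 7.29×10⁻⁵ × sin 72° = 1.39×10⁻⁴ s⁻¹
Height gradient: |∂Z/∂n| = 60 m / 652000 m = 9.20×10⁻⁵
On a pressure surface, geostrophic balance gives V_g = (g/f)|∂Z/∂n|:
V_g = 9.81 × 9.20×10⁻⁵ / 1.39×10⁻⁴ = 6.51 m/s

6.51 m/s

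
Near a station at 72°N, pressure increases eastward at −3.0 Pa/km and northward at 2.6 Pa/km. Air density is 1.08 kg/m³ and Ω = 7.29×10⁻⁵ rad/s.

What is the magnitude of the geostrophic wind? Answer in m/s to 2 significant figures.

Coriolis parameter at 72°N:
f = 2Ω sin φ = 2 × 7.29×10⁻⁵ × sin 72° = 1.39×10⁻⁴ s⁻¹
Component geostrophic relations (x east, y north):
u_g = −(1/(fρ)) ∂P/∂y,  v_g = (1/(fρ)) ∂P/∂x
u_g = −(2.6×10⁻³)/(1.39×10⁻⁴ × 1.08) = −17.4 m/s;  v_g = (−3.0×10⁻³)/(1.39×10⁻⁴ × 1.08) = −20.0 m/s
|V_g| = √(u_g² + v_g²) = 26.5 m/s

27 m/s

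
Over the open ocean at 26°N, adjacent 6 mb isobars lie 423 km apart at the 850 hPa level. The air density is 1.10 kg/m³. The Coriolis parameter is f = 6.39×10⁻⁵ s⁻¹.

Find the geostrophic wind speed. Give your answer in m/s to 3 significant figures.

20.2 m/s

Pressure gradient: |∂P/∂n| = 600 Pa / 423000 m = 1.42×10⁻³ Pa/m
Geostrophic balance (pressure-gradient force = Coriolis force):
V_g = (1/(fρ)) |∂P/∂n| = 1.42×10⁻³ / (6.39×10⁻⁵ × 1.10) = 20.2 m/s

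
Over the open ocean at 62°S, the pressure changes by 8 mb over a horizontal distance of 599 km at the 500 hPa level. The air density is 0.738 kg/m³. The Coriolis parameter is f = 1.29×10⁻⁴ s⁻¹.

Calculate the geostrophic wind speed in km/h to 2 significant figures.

51 km/h

Pressure gradient: |∂P/∂n| = 800 Pa / 599000 m = 1.34×10⁻³ Pa/m
Geostrophic balance (pressure-gradient force = Coriolis force):
V_g = (1/(fρ)) |∂P/∂n| = 1.34×10⁻³ / (1.29×10⁻⁴ × 0.738) = 14.0 m/s
Converting: 14.0 m/s × 3.6 = 51 km/h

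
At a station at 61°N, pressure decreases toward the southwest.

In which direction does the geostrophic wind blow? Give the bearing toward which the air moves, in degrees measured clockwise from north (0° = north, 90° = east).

315°

The pressure-gradient force points toward the southwest (bearing 225°).
Geostrophic balance: in the Northern Hemisphere the Coriolis force deflects motion to the right, so the geostrophic wind blows 90° to the right of the pressure-gradient force (low pressure on the left).
Rotating 225° by 90° clockwise gives 315° — the wind blows toward the northwest.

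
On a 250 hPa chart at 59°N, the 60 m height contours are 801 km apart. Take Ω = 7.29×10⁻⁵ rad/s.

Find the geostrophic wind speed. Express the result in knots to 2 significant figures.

Coriolis parameter at 59°N:
f = 2Ω sin φ = 2 × 7.29×10⁻⁵ × sin 59° = 1.25×10⁻⁴ s⁻¹
Height gradient: |∂Z/∂n| = 60 m / 801000 m = 7.49×10⁻⁵
On a pressure surface, geostrophic balance gives V_g = (g/f)|∂Z/∂n|:
V_g = 9.81 × 7.49×10⁻⁵ / 1.25×10⁻⁴ = 5.88 m/s
Converting: 5.88 m/s × 1.944 = 11 knots

11 knots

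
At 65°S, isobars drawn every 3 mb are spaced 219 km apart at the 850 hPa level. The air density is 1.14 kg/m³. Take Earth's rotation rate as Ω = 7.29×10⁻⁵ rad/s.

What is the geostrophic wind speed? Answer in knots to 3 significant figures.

Coriolis parameter at 65°S:
f = 2Ω sin φ = 2 × 7.29×10⁻⁵ × sin 65° = 1.32×10⁻⁴ s⁻¹
Pressure gradient: |∂P/∂n| = 300 Pa / 219000 m = 1.37×10⁻³ Pa/m
Geostrophic balance (pressure-gradient force = Coriolis force):
V_g = (1/(fρ)) |∂P/∂n| = 1.37×10⁻³ / (1.32×10⁻⁴ × 1.14) = 9.09 m/s
Converting: 9.09 m/s × 1.944 = 17.7 knots

17.7 knots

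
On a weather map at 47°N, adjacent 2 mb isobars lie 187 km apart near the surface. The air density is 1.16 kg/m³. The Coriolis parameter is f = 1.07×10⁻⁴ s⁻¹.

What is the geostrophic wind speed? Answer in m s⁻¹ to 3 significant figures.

8.62 m s⁻¹

Pressure gradient: |∂P/∂n| = 200 Pa / 187000 m = 1.07×10⁻³ Pa/m
Geostrophic balance (pressure-gradient force = Coriolis force):
V_g = (1/(fρ)) |∂P/∂n| = 1.07×10⁻³ / (1.07×10⁻⁴ × 1.16) = 8.62 m/s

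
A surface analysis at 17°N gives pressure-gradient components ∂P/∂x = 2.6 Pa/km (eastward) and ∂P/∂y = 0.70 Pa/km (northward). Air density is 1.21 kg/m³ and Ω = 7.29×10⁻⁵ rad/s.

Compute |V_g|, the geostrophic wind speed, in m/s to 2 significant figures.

52 m/s

Coriolis parameter at 17°N:
f = 2Ω sin φ = 2 × 7.29×10⁻⁵ × sin 17° = 4.26×10⁻⁵ s⁻¹
Component geostrophic relations (x east, y north):
u_g = −(1/(fρ)) ∂P/∂y,  v_g = (1/(fρ)) ∂P/∂x
u_g = −(0.70×10⁻³)/(4.26×10⁻⁵ × 1.21) = −13.6 m/s;  v_g = (2.6×10⁻³)/(4.26×10⁻⁵ × 1.21) = 50.4 m/s
|V_g| = √(u_g² + v_g²) = 52.2 m/s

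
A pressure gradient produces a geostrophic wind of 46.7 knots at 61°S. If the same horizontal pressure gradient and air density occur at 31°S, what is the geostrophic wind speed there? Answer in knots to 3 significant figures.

With the same pressure gradient and density, V_g ∝ 1/f ∝ 1/sin φ.
V₂ = V₁ · sin φ₁ / sin φ₂ = 46.7 × sin 61° / sin 31°
V₂ = 46.7 × 0.8746/0.5150 = 79.3 knots

79.3 knots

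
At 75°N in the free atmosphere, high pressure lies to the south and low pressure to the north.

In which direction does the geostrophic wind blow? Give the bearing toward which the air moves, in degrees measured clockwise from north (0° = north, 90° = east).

The pressure-gradient force points toward the north (bearing 000°).
Geostrophic balance: in the Northern Hemisphere the Coriolis force deflects motion to the right, so the geostrophic wind blows 90° to the right of the pressure-gradient force (low pressure on the left).
Rotating 000° by 90° clockwise gives 090° — the wind blows toward the east.

090°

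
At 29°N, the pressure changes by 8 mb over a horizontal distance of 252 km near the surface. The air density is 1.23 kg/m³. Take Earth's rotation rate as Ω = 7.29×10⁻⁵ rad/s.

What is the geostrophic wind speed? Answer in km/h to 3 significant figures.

Coriolis parameter at 29°N:
f = 2Ω sin φ = 2 × 7.29×10⁻⁵ × sin 29° = 7.07×10⁻⁵ s⁻¹
Pressure gradient: |∂P/∂n| = 800 Pa / 252000 m = 3.17×10⁻³ Pa/m
Geostrophic balance (pressure-gradient force = Coriolis force):
V_g = (1/(fρ)) |∂P/∂n| = 3.17×10⁻³ / (7.07×10⁻⁵ × 1.23) = 36.5 m/s
Converting: 36.5 m/s × 3.6 = 131 km/h

131 km/h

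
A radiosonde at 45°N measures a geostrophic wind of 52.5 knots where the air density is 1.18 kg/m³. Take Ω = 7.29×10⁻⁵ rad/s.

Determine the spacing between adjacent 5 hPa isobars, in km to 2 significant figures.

Coriolis parameter at 45°N:
f = 2Ω sin φ = 2 × 7.29×10⁻⁵ × sin 45° = 1.03×10⁻⁴ s⁻¹
Wind speed in SI: 52.5 knots = 27.0 m/s
Geostrophic balance rearranged: |∂P/∂n| = f ρ V_g
|∂P/∂n| = 1.03×10⁻⁴ × 1.18 × 27.0 = 3.29×10⁻³ Pa/m
Isobar spacing: Δn = ΔP/|∂P/∂n| = 500 Pa / 3.29×10⁻³ Pa/m = 152177 m ≈ 150 km

150 km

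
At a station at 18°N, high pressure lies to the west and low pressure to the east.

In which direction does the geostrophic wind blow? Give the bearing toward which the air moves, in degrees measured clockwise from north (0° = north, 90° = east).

The pressure-gradient force points toward the east (bearing 090°).
Geostrophic balance: in the Northern Hemisphere the Coriolis force deflects motion to the right, so the geostrophic wind blows 90° to the right of the pressure-gradient force (low pressure on the left).
Rotating 090° by 90° clockwise gives 180° — the wind blows toward the south.

180°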